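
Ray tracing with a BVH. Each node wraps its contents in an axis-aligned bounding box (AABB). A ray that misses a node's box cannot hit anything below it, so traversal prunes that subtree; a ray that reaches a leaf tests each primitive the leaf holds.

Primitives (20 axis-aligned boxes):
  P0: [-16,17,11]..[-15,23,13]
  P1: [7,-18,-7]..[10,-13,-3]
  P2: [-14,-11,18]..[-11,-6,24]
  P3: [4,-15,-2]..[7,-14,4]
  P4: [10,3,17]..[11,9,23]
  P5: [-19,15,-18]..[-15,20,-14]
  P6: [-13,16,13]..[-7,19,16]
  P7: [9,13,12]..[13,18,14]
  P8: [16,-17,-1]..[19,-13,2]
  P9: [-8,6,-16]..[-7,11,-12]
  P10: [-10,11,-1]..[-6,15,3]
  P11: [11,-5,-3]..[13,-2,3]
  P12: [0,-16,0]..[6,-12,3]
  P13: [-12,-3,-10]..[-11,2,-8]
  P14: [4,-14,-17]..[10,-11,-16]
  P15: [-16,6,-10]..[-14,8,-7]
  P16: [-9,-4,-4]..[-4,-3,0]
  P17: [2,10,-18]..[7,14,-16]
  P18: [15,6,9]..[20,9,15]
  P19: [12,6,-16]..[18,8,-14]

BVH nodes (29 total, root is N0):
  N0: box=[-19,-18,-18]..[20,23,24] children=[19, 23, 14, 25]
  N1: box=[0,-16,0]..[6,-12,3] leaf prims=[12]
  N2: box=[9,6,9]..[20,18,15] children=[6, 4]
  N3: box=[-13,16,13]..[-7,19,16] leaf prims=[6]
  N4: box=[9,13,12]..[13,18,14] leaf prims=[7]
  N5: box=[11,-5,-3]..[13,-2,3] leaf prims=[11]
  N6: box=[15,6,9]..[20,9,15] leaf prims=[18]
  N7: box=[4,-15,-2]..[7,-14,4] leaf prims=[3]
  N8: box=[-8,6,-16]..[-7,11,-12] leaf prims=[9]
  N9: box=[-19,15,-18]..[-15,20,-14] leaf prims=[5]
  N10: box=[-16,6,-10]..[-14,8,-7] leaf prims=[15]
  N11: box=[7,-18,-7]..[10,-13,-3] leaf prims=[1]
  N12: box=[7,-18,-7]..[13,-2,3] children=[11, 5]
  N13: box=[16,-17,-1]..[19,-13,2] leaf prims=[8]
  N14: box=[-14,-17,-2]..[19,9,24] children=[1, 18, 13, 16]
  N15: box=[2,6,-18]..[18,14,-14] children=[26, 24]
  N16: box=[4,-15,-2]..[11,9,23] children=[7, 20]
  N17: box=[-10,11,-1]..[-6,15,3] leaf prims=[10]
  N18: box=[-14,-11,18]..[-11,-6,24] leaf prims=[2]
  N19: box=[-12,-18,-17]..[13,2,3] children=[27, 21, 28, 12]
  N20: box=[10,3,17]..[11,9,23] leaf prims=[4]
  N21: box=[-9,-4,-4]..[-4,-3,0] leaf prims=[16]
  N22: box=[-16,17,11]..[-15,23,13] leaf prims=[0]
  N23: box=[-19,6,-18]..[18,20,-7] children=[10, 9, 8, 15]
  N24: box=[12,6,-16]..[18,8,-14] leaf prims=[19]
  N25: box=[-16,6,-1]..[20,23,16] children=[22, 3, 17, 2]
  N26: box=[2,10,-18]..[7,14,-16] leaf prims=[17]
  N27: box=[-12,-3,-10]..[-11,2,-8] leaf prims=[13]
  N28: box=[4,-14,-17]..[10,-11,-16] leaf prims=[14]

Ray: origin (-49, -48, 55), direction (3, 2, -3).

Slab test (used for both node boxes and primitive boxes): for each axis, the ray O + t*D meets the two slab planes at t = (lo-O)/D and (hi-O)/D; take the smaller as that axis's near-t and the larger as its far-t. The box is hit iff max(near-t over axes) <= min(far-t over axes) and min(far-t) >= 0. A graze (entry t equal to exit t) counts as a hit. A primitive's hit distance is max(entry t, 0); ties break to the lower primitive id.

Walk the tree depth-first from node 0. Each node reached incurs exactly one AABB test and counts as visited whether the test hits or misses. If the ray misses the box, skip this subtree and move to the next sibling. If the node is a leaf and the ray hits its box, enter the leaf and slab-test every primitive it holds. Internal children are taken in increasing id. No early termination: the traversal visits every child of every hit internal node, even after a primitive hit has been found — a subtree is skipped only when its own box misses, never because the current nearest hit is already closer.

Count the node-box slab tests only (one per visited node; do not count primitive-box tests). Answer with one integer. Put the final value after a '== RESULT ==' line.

Walk:
N0 x:[10,23] y:[15,71/2] z:[31/3,73/3] -> hit [15,23], descend [14, 19, 23, 25]
  N14 x:[35/3,68/3] y:[31/2,57/2] z:[31/3,19] -> hit [31/2,19], descend [1, 13, 16, 18]
    N1 x:[49/3,55/3] y:[16,18] z:[52/3,55/3] -> hit [52/3,18] leaf, test {P12@t=52/3}
    N13 x:[65/3,68/3] y:[31/2,35/2] z:[53/3,56/3] -> miss, prune
    N16 x:[53/3,20] y:[33/2,57/2] z:[32/3,19] -> hit [53/3,19], descend [7, 20]
      N7 x:[53/3,56/3] y:[33/2,17] z:[17,19] -> miss, prune
      N20 x:[59/3,20] y:[51/2,57/2] z:[32/3,38/3] -> miss, prune
    N18 x:[35/3,38/3] y:[37/2,21] z:[31/3,37/3] -> miss, prune
  N19 x:[37/3,62/3] y:[15,25] z:[52/3,24] -> hit [52/3,62/3], descend [12, 21, 27, 28]
    N12 x:[56/3,62/3] y:[15,23] z:[52/3,62/3] -> hit [56/3,62/3], descend [5, 11]
      N5 x:[20,62/3] y:[43/2,23] z:[52/3,58/3] -> miss, prune
      N11 x:[56/3,59/3] y:[15,35/2] z:[58/3,62/3] -> miss, prune
    N21 x:[40/3,15] y:[22,45/2] z:[55/3,59/3] -> miss, prune
    N27 x:[37/3,38/3] y:[45/2,25] z:[21,65/3] -> miss, prune
    N28 x:[53/3,59/3] y:[17,37/2] z:[71/3,24] -> miss, prune
  N23 x:[10,67/3] y:[27,34] z:[62/3,73/3] -> miss, prune
  N25 x:[11,23] y:[27,71/2] z:[13,56/3] -> miss, prune

Visited [0, 14, 1, 13, 16, 7, 20, 18, 19, 12, 5, 11, 21, 27, 28, 23, 25]. Tests: 17 box, 1 leaf. Nearest: P12.

== RESULT ==
17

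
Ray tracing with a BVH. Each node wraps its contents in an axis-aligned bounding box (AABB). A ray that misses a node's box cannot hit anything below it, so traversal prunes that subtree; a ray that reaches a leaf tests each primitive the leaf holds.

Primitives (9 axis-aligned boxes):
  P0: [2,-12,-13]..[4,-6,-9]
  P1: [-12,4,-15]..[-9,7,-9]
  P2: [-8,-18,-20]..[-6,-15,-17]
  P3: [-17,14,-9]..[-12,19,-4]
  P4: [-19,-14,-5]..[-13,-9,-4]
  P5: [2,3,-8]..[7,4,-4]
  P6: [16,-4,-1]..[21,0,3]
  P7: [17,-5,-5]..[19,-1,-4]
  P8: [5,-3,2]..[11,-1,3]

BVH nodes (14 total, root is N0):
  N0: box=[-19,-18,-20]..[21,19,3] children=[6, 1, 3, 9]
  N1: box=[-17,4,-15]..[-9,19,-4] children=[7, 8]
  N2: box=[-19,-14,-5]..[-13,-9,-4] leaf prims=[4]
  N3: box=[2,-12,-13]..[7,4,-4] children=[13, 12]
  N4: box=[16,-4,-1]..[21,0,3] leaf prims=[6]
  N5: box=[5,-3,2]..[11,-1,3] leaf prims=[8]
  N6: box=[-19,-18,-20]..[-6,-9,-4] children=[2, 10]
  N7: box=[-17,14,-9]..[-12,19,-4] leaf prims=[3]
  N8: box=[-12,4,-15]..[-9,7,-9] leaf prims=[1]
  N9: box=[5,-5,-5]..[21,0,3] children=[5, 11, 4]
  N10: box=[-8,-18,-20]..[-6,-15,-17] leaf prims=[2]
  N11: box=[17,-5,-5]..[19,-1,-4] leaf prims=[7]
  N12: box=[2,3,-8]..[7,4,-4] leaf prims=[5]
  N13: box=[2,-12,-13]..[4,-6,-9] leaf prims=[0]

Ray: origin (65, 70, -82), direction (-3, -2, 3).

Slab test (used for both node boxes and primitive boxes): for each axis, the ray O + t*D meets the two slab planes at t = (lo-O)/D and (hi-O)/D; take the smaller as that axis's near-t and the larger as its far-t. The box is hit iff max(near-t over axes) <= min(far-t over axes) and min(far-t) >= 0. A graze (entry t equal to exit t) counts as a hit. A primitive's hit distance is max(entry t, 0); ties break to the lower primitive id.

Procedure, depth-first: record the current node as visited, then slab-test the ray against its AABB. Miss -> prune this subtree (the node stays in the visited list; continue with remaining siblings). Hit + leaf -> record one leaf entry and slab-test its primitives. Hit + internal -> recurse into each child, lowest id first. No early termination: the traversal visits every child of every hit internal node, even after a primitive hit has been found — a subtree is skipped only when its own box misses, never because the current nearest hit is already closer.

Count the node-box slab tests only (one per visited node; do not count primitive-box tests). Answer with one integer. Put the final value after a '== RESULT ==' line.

Walk:
N0 x:[44/3,28] y:[51/2,44] z:[62/3,85/3] -> hit [51/2,28], descend [1, 3, 6, 9]
  N1 x:[74/3,82/3] y:[51/2,33] z:[67/3,26] -> hit [51/2,26], descend [7, 8]
    N7 x:[77/3,82/3] y:[51/2,28] z:[73/3,26] -> hit [77/3,26] leaf, test {P3@t=77/3}
    N8 x:[74/3,77/3] y:[63/2,33] z:[67/3,73/3] -> miss, prune
  N3 x:[58/3,21] y:[33,41] z:[23,26] -> miss, prune
  N6 x:[71/3,28] y:[79/2,44] z:[62/3,26] -> miss, prune
  N9 x:[44/3,20] y:[35,75/2] z:[77/3,85/3] -> miss, prune

7 AABB tests over nodes [0, 1, 7, 8, 3, 6, 9]; 1 leaf entered; closest P3.

== RESULT ==
7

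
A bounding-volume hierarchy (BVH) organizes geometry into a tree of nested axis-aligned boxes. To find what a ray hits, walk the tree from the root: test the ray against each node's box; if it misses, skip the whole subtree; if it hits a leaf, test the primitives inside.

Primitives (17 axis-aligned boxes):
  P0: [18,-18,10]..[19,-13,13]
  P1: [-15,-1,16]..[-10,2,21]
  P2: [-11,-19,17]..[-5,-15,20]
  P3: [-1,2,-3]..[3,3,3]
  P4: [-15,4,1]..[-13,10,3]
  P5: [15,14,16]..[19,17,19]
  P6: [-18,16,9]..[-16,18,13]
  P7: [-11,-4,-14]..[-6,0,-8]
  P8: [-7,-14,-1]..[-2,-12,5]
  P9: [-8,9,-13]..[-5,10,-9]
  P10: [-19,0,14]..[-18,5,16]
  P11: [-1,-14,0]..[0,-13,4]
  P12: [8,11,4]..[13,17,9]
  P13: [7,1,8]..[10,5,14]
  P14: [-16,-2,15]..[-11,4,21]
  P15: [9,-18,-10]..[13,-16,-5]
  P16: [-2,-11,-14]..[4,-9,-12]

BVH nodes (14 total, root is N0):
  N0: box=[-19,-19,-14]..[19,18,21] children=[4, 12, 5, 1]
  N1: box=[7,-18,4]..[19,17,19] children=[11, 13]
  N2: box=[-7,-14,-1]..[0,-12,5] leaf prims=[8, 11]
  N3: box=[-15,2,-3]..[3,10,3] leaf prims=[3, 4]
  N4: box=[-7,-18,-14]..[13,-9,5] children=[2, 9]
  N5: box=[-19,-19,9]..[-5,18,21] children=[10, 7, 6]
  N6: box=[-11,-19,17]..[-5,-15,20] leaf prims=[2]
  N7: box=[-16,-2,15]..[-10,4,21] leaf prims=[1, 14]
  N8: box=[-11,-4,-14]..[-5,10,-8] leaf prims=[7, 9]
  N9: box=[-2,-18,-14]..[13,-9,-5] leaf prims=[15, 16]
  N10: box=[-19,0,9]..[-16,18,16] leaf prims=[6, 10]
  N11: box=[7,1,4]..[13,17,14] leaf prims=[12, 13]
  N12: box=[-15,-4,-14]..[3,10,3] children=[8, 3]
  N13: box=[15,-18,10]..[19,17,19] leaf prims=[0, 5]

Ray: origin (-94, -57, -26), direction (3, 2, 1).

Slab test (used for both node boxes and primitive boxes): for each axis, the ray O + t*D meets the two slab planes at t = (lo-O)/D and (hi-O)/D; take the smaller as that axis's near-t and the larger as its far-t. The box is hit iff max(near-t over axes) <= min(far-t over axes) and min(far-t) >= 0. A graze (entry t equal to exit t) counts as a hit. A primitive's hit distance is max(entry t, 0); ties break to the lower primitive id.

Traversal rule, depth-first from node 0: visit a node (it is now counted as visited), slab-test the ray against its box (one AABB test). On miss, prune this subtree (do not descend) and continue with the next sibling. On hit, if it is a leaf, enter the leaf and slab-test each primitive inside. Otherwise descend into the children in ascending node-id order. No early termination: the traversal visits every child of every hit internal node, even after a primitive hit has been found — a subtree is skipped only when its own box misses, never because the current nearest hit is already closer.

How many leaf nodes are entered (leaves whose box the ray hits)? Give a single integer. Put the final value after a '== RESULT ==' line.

Walk:
N0 x:[25,113/3] y:[19,75/2] z:[12,47] -> hit [25,75/2], descend [1, 4, 5, 12]
  N1 x:[101/3,113/3] y:[39/2,37] z:[30,45] -> hit [101/3,37], descend [11, 13]
    N11 x:[101/3,107/3] y:[29,37] z:[30,40] -> hit [101/3,107/3] leaf, test {P12@t=34, P13(miss)}
    N13 x:[109/3,113/3] y:[39/2,37] z:[36,45] -> hit [109/3,37] leaf, test {P0(miss), P5(miss)}
  N4 x:[29,107/3] y:[39/2,24] z:[12,31] -> miss, prune
  N5 x:[25,89/3] y:[19,75/2] z:[35,47] -> miss, prune
  N12 x:[79/3,97/3] y:[53/2,67/2] z:[12,29] -> hit [53/2,29], descend [3, 8]
    N3 x:[79/3,97/3] y:[59/2,67/2] z:[23,29] -> miss, prune
    N8 x:[83/3,89/3] y:[53/2,67/2] z:[12,18] -> miss, prune

9 AABB tests over nodes [0, 1, 11, 13, 4, 5, 12, 3, 8]; 2 leaves entered; closest P12.

== RESULT ==
2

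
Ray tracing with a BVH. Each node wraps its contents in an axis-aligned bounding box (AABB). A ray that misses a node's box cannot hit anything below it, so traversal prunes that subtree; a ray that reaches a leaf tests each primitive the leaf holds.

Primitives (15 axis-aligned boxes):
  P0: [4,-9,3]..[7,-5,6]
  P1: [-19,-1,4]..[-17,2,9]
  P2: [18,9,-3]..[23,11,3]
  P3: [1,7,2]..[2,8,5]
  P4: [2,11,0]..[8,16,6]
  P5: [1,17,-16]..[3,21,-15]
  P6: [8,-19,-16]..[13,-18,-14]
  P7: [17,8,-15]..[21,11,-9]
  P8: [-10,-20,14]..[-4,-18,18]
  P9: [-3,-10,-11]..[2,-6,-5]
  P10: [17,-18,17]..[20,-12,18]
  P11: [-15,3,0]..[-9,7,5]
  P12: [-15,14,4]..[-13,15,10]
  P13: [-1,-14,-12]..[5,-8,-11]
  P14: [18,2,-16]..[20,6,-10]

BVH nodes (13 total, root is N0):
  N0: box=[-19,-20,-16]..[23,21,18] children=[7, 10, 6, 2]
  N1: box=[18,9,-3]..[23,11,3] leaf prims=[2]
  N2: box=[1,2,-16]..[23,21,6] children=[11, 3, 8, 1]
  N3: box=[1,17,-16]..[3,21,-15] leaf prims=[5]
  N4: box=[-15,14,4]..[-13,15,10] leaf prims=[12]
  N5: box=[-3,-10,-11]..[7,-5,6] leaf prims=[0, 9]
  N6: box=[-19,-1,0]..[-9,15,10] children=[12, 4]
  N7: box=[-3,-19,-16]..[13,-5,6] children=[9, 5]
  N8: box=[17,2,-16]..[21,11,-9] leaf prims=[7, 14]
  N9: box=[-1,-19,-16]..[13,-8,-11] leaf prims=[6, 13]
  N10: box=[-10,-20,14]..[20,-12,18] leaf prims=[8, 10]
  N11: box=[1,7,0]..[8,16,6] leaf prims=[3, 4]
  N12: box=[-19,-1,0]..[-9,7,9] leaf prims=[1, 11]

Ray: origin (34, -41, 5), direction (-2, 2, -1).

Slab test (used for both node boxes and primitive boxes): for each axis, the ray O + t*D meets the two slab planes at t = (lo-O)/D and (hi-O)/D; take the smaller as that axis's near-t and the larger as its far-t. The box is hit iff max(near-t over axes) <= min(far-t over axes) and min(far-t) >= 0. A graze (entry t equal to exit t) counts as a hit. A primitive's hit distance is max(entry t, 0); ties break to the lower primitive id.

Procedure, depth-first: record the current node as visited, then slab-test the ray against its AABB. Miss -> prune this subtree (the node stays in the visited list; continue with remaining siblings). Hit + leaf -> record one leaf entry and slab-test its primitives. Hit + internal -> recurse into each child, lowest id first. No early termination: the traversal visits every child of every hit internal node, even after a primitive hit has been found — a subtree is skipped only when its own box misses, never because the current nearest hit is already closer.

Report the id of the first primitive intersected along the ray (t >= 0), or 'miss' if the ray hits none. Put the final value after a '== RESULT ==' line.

Traverse from the root:
N0 x:[11/2,53/2] y:[21/2,31] z:[-13,21] -> hit [21/2,21], descend [2, 6, 7, 10]
  N2 x:[11/2,33/2] y:[43/2,31] z:[-1,21] -> miss, prune
  N6 x:[43/2,53/2] y:[20,28] z:[-5,5] -> miss, prune
  N7 x:[21/2,37/2] y:[11,18] z:[-1,21] -> hit [11,18], descend [5, 9]
    N5 x:[27/2,37/2] y:[31/2,18] z:[-1,16] -> hit [31/2,16] leaf, test {P0(miss), P9@t=16}
    N9 x:[21/2,35/2] y:[11,33/2] z:[16,21] -> hit [16,33/2] leaf, test {P6(miss), P13@t=16}
  N10 x:[7,22] y:[21/2,29/2] z:[-13,-9] -> miss, prune

7 AABB tests over nodes [0, 2, 6, 7, 5, 9, 10]; 2 leaves entered; closest P9.

== RESULT ==
9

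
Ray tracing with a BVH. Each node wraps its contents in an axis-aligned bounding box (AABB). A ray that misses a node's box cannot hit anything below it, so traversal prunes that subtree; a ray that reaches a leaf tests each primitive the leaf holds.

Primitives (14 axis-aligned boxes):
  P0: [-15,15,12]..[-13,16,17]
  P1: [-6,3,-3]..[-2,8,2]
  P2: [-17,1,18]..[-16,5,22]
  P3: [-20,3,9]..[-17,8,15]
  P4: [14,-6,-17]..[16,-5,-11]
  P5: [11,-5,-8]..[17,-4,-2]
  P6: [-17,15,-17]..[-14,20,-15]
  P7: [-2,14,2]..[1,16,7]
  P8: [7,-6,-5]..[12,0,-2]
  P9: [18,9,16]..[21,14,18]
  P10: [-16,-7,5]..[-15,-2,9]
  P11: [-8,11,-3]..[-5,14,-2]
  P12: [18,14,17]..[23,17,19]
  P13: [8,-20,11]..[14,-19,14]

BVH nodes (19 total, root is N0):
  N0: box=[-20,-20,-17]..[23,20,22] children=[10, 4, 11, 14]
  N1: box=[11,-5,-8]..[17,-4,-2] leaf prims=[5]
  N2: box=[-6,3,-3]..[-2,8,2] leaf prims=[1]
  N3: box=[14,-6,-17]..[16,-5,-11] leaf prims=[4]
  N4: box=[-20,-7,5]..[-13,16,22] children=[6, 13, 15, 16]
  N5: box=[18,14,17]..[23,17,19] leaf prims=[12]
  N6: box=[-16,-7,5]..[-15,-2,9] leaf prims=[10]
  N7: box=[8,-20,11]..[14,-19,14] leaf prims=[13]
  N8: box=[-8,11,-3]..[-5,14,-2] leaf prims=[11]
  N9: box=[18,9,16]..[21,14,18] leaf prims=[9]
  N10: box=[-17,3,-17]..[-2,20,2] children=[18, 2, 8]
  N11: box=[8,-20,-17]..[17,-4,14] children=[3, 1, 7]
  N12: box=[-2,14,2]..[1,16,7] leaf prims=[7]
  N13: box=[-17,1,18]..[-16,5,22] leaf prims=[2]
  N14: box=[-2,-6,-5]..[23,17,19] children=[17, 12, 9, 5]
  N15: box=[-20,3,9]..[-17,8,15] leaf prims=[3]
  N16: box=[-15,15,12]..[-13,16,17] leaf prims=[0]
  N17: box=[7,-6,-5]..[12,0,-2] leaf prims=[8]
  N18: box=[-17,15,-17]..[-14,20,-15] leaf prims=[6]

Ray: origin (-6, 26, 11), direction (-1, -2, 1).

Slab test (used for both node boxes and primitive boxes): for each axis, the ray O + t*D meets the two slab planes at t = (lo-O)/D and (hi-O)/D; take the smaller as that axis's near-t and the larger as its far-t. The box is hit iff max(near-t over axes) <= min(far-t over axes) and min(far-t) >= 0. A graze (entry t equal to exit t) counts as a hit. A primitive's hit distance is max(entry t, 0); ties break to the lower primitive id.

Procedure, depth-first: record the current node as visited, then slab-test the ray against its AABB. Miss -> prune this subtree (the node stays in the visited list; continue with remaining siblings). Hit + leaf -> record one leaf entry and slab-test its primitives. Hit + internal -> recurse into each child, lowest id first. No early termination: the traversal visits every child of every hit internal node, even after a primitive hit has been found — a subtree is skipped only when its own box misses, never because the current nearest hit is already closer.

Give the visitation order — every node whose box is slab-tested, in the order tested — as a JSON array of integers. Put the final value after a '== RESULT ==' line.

Walk:
N0 x:[-29,14] y:[3,23] z:[-28,11] -> hit [3,11], descend [4, 10, 11, 14]
  N4 x:[7,14] y:[5,33/2] z:[-6,11] -> hit [7,11], descend [6, 13, 15, 16]
    N6 x:[9,10] y:[14,33/2] z:[-6,-2] -> miss, prune
    N13 x:[10,11] y:[21/2,25/2] z:[7,11] -> hit [21/2,11] leaf, test {P2@t=21/2}
    N15 x:[11,14] y:[9,23/2] z:[-2,4] -> miss, prune
    N16 x:[7,9] y:[5,11/2] z:[1,6] -> miss, prune
  N10 x:[-4,11] y:[3,23/2] z:[-28,-9] -> miss, prune
  N11 x:[-23,-14] y:[15,23] z:[-28,3] -> miss, prune
  N14 x:[-29,-4] y:[9/2,16] z:[-16,8] -> miss, prune

9 AABB tests over nodes [0, 4, 6, 13, 15, 16, 10, 11, 14]; 1 leaf entered; closest P2.

== RESULT ==
[0, 4, 6, 13, 15, 16, 10, 11, 14]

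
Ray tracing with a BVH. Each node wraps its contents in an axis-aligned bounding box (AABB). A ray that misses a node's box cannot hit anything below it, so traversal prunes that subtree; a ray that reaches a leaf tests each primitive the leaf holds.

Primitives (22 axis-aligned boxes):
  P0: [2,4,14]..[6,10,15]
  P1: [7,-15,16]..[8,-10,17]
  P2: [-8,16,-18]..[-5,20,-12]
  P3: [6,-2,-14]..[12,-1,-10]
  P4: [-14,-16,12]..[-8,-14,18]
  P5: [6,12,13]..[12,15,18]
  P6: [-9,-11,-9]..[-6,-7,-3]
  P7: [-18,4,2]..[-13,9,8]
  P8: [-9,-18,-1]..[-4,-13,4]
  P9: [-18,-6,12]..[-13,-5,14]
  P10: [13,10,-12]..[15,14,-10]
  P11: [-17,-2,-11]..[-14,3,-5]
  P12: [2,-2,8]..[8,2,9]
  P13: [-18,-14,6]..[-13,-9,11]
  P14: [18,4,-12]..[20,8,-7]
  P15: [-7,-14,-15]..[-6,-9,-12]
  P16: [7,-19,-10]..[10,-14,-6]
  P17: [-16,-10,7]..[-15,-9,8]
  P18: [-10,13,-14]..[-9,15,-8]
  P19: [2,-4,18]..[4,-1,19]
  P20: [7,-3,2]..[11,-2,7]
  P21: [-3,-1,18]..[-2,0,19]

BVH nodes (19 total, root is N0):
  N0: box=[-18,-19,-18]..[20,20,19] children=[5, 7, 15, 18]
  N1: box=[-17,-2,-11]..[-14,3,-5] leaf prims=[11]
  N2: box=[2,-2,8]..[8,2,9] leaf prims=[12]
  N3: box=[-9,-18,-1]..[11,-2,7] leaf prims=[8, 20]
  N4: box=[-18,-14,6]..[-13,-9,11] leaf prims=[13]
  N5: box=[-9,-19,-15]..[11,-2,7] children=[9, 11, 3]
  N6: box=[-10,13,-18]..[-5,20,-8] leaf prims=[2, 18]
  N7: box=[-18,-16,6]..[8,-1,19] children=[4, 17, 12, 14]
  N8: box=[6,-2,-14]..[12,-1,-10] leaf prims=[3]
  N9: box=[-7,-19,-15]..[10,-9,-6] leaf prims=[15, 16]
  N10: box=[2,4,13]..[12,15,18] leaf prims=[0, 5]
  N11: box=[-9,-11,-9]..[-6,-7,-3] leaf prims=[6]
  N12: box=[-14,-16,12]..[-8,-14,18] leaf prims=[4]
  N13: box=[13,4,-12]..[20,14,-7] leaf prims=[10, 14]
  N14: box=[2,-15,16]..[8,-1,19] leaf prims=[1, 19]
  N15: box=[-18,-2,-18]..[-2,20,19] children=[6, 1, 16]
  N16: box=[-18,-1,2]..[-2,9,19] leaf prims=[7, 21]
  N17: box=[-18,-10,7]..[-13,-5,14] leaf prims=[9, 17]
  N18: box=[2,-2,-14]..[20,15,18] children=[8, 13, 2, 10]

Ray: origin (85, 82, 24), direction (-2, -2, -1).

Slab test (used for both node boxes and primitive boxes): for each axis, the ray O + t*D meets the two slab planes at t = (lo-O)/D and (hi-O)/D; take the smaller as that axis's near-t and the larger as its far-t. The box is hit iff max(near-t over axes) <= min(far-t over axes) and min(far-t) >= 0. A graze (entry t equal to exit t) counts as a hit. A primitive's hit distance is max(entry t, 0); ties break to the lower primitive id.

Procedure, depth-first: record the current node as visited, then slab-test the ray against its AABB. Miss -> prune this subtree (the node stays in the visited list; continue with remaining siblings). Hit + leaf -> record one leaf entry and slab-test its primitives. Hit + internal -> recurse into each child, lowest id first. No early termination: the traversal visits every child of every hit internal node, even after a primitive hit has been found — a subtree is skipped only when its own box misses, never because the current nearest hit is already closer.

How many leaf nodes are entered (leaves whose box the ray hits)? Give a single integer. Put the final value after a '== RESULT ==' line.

Trace the traversal:
N0 x:[65/2,103/2] y:[31,101/2] z:[5,42] -> hit [65/2,42], descend [5, 7, 15, 18]
  N5 x:[37,47] y:[42,101/2] z:[17,39] -> miss, prune
  N7 x:[77/2,103/2] y:[83/2,49] z:[5,18] -> miss, prune
  N15 x:[87/2,103/2] y:[31,42] z:[5,42] -> miss, prune
  N18 x:[65/2,83/2] y:[67/2,42] z:[6,38] -> hit [67/2,38], descend [2, 8, 10, 13]
    N2 x:[77/2,83/2] y:[40,42] z:[15,16] -> miss, prune
    N8 x:[73/2,79/2] y:[83/2,42] z:[34,38] -> miss, prune
    N10 x:[73/2,83/2] y:[67/2,39] z:[6,11] -> miss, prune
    N13 x:[65/2,36] y:[34,39] z:[31,36] -> hit [34,36] leaf, test {P10@t=35, P14(miss)}

Summary -> nodes [0, 5, 7, 15, 18, 2, 8, 10, 13]; box-tests=9; leaf-entries=1; first=P10

== RESULT ==
1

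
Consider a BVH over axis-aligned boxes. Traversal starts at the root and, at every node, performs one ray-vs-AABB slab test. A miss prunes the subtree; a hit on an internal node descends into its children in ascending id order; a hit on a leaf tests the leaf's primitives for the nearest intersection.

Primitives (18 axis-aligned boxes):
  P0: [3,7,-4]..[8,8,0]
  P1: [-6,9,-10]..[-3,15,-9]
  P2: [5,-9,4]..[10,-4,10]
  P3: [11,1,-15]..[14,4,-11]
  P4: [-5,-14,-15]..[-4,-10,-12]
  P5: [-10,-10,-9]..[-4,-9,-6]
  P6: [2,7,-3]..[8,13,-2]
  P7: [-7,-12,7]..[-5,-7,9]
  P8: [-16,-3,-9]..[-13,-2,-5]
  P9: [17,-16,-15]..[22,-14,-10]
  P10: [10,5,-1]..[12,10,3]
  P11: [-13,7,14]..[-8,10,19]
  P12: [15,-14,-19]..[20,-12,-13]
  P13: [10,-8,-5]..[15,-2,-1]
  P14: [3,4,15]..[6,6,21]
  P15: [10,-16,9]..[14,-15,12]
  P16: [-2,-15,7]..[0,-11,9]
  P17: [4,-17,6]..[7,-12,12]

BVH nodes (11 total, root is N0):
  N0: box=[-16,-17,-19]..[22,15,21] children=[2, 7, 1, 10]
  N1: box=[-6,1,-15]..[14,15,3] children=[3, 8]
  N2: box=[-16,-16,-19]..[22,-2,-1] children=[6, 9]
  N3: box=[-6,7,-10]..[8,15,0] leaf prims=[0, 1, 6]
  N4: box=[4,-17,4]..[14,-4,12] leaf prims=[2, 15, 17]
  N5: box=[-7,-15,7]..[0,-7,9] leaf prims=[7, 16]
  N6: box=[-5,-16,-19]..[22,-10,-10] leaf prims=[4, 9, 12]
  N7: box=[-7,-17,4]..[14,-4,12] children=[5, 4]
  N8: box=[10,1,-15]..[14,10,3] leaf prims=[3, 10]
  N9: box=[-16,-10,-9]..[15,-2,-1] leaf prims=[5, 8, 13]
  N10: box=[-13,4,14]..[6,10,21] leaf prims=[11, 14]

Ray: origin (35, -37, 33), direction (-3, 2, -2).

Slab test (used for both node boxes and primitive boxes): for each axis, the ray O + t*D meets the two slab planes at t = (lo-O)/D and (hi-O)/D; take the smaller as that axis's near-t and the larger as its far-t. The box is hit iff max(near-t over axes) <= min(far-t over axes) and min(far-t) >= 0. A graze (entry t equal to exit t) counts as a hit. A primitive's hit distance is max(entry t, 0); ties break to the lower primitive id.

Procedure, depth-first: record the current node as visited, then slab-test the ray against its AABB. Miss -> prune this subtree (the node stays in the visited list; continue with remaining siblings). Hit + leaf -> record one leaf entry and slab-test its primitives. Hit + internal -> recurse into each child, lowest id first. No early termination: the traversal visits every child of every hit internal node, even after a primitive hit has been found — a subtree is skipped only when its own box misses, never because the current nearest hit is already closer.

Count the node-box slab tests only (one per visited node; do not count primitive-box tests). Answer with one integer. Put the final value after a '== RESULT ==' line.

Walk:
N0 x:[13/3,17] y:[10,26] z:[6,26] -> hit [10,17], descend [1, 2, 7, 10]
  N1 x:[7,41/3] y:[19,26] z:[15,24] -> miss, prune
  N2 x:[13/3,17] y:[21/2,35/2] z:[17,26] -> hit [17,17], descend [6, 9]
    N6 x:[13/3,40/3] y:[21/2,27/2] z:[43/2,26] -> miss, prune
    N9 x:[20/3,17] y:[27/2,35/2] z:[17,21] -> hit [17,17] leaf, test {P5(miss), P8(miss), P13(miss)}
  N7 x:[7,14] y:[10,33/2] z:[21/2,29/2] -> hit [21/2,14], descend [4, 5]
    N4 x:[7,31/3] y:[10,33/2] z:[21/2,29/2] -> miss, prune
    N5 x:[35/3,14] y:[11,15] z:[12,13] -> hit [12,13] leaf, test {P7(miss), P16@t=12}
  N10 x:[29/3,16] y:[41/2,47/2] z:[6,19/2] -> miss, prune

Visited [0, 1, 2, 6, 9, 7, 4, 5, 10]. Tests: 9 box, 2 leaf. Nearest: P16.

== RESULT ==
9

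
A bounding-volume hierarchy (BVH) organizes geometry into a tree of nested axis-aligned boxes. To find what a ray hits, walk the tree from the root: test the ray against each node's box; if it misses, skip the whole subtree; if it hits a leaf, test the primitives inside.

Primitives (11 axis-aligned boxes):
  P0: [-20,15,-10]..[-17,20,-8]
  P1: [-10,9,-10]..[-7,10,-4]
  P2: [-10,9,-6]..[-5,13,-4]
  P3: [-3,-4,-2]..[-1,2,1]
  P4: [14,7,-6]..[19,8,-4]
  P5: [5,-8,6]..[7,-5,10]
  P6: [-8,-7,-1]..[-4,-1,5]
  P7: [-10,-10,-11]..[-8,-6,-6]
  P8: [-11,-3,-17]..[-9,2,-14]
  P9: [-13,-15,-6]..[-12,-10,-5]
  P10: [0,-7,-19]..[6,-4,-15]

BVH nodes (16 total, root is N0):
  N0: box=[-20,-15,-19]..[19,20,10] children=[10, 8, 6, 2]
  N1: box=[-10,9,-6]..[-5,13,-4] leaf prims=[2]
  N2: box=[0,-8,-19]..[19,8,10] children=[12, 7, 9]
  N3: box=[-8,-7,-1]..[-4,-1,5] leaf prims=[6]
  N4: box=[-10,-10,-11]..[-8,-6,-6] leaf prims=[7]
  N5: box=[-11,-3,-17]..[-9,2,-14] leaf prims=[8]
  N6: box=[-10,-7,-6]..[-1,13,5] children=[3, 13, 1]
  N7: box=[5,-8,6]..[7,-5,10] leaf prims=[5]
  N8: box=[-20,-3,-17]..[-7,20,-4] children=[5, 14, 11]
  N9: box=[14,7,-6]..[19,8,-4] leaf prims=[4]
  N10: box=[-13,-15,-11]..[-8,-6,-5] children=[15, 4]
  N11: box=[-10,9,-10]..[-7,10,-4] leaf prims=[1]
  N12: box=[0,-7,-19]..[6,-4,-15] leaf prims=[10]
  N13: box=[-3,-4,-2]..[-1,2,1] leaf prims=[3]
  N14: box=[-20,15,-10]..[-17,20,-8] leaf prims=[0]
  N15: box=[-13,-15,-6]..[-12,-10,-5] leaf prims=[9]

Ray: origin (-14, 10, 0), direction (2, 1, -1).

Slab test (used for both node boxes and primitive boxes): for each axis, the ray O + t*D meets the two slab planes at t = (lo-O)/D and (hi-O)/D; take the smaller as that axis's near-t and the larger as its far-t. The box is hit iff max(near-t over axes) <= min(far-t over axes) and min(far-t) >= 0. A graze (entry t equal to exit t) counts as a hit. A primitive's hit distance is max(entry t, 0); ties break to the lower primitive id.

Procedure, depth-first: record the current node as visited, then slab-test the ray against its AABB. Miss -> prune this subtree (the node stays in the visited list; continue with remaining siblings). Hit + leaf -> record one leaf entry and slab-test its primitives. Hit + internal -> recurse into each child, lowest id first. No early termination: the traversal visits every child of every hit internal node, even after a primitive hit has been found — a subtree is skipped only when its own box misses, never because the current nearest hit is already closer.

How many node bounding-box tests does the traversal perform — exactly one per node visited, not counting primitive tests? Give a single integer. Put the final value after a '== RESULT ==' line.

Traverse from the root:
N0 x:[-3,33/2] y:[-25,10] z:[-10,19] -> hit [-3,10], descend [2, 6, 8, 10]
  N2 x:[7,33/2] y:[-18,-2] z:[-10,19] -> miss, prune
  N6 x:[2,13/2] y:[-17,3] z:[-5,6] -> hit [2,3], descend [1, 3, 13]
    N1 x:[2,9/2] y:[-1,3] z:[4,6] -> miss, prune
    N3 x:[3,5] y:[-17,-11] z:[-5,1] -> miss, prune
    N13 x:[11/2,13/2] y:[-14,-8] z:[-1,2] -> miss, prune
  N8 x:[-3,7/2] y:[-13,10] z:[4,17] -> miss, prune
  N10 x:[1/2,3] y:[-25,-16] z:[5,11] -> miss, prune

order=[0, 2, 6, 1, 3, 13, 8, 10]  |boxes|=8  |leaves|=0  hit=miss

== RESULT ==
8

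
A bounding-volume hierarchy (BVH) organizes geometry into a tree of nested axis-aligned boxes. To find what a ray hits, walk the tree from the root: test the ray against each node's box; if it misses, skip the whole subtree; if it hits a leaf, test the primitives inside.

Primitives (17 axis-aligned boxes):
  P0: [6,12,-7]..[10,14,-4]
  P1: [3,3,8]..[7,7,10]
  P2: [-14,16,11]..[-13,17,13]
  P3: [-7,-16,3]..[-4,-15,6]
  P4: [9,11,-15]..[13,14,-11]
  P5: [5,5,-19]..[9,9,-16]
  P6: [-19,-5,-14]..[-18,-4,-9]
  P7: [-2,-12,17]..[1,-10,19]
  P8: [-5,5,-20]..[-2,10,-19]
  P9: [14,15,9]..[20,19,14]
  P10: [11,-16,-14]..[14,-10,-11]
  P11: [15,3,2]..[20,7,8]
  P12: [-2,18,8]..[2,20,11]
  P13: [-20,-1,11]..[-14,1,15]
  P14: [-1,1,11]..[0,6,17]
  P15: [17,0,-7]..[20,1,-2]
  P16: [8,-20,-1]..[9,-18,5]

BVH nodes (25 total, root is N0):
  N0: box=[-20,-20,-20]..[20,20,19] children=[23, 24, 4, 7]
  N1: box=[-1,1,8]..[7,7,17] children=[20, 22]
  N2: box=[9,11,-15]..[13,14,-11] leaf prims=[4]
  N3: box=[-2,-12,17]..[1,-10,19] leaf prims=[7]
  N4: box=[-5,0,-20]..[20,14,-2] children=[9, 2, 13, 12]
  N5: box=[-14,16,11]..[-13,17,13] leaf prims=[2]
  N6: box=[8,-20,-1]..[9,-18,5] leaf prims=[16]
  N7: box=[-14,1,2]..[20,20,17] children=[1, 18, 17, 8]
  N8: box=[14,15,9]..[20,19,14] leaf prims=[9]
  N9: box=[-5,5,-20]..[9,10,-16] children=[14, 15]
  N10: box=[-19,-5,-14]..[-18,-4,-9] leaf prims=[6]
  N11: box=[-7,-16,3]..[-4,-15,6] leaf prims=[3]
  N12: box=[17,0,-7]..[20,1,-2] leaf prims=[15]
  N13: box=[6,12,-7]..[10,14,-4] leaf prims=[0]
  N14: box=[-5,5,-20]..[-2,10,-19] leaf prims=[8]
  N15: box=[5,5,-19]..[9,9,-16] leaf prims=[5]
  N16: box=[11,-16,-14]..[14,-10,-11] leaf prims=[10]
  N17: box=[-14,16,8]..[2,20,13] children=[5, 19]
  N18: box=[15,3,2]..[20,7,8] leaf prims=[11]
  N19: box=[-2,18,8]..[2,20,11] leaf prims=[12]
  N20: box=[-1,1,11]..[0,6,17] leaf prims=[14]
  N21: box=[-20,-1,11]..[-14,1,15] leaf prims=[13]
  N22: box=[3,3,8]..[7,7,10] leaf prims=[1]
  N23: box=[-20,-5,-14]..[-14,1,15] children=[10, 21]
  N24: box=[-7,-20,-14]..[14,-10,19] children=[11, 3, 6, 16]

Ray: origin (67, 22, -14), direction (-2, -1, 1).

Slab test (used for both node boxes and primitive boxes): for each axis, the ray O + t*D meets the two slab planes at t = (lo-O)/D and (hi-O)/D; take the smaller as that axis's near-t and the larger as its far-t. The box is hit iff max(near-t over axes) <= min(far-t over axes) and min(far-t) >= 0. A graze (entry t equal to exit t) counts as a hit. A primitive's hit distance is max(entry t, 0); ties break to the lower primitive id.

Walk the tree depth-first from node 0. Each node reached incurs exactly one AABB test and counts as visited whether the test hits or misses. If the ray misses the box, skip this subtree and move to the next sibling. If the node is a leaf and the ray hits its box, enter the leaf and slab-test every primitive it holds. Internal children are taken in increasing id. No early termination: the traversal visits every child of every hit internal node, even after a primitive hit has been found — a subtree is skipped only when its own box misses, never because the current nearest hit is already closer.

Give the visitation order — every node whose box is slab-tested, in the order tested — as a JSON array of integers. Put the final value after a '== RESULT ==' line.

Walk:
N0 x:[47/2,87/2] y:[2,42] z:[-6,33] -> hit [47/2,33], descend [4, 7, 23, 24]
  N4 x:[47/2,36] y:[8,22] z:[-6,12] -> miss, prune
  N7 x:[47/2,81/2] y:[2,21] z:[16,31] -> miss, prune
  N23 x:[81/2,87/2] y:[21,27] z:[0,29] -> miss, prune
  N24 x:[53/2,37] y:[32,42] z:[0,33] -> hit [32,33], descend [3, 6, 11, 16]
    N3 x:[33,69/2] y:[32,34] z:[31,33] -> hit [33,33] leaf, test {P7@t=33}
    N6 x:[29,59/2] y:[40,42] z:[13,19] -> miss, prune
    N11 x:[71/2,37] y:[37,38] z:[17,20] -> miss, prune
    N16 x:[53/2,28] y:[32,38] z:[0,3] -> miss, prune

9 AABB tests over nodes [0, 4, 7, 23, 24, 3, 6, 11, 16]; 1 leaf entered; closest P7.

== RESULT ==
[0, 4, 7, 23, 24, 3, 6, 11, 16]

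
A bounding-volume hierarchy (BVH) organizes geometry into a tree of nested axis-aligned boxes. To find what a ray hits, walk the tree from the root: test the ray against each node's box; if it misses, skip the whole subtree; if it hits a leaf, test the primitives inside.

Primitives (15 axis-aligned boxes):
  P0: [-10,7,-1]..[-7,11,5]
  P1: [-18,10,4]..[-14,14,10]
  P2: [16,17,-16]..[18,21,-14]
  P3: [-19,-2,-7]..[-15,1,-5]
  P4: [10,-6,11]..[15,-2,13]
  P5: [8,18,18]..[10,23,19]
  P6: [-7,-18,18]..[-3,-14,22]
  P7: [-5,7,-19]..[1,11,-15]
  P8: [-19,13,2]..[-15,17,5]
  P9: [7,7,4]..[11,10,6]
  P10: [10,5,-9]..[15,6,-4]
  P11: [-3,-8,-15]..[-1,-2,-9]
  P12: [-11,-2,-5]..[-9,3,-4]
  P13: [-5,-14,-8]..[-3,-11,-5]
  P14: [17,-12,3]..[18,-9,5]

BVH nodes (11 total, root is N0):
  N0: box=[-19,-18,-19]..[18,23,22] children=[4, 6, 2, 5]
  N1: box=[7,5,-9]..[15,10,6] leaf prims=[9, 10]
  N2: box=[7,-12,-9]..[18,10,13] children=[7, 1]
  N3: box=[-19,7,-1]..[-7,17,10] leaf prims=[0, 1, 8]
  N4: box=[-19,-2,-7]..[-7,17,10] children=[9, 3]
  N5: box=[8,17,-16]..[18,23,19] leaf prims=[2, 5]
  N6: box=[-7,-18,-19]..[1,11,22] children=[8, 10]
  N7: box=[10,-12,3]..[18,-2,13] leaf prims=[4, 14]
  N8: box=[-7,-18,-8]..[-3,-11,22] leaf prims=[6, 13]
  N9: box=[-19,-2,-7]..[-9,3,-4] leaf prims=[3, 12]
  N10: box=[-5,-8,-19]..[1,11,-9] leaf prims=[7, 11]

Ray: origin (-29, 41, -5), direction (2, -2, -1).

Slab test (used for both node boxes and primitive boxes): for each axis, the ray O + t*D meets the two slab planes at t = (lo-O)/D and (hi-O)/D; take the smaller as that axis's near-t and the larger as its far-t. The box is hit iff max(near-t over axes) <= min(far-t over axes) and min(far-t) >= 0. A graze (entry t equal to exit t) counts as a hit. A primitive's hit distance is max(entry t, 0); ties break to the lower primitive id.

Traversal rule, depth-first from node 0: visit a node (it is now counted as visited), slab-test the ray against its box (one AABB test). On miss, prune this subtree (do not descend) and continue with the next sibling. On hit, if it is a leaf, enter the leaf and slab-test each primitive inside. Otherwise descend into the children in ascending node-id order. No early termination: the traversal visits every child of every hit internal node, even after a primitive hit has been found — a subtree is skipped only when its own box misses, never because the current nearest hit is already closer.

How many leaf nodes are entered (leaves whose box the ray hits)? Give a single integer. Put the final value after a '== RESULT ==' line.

Walk:
N0 x:[5,47/2] y:[9,59/2] z:[-27,14] -> hit [9,14], descend [2, 4, 5, 6]
  N2 x:[18,47/2] y:[31/2,53/2] z:[-18,4] -> miss, prune
  N4 x:[5,11] y:[12,43/2] z:[-15,2] -> miss, prune
  N5 x:[37/2,47/2] y:[9,12] z:[-24,11] -> miss, prune
  N6 x:[11,15] y:[15,59/2] z:[-27,14] -> miss, prune

Summary -> nodes [0, 2, 4, 5, 6]; box-tests=5; leaf-entries=0; first=miss

== RESULT ==
0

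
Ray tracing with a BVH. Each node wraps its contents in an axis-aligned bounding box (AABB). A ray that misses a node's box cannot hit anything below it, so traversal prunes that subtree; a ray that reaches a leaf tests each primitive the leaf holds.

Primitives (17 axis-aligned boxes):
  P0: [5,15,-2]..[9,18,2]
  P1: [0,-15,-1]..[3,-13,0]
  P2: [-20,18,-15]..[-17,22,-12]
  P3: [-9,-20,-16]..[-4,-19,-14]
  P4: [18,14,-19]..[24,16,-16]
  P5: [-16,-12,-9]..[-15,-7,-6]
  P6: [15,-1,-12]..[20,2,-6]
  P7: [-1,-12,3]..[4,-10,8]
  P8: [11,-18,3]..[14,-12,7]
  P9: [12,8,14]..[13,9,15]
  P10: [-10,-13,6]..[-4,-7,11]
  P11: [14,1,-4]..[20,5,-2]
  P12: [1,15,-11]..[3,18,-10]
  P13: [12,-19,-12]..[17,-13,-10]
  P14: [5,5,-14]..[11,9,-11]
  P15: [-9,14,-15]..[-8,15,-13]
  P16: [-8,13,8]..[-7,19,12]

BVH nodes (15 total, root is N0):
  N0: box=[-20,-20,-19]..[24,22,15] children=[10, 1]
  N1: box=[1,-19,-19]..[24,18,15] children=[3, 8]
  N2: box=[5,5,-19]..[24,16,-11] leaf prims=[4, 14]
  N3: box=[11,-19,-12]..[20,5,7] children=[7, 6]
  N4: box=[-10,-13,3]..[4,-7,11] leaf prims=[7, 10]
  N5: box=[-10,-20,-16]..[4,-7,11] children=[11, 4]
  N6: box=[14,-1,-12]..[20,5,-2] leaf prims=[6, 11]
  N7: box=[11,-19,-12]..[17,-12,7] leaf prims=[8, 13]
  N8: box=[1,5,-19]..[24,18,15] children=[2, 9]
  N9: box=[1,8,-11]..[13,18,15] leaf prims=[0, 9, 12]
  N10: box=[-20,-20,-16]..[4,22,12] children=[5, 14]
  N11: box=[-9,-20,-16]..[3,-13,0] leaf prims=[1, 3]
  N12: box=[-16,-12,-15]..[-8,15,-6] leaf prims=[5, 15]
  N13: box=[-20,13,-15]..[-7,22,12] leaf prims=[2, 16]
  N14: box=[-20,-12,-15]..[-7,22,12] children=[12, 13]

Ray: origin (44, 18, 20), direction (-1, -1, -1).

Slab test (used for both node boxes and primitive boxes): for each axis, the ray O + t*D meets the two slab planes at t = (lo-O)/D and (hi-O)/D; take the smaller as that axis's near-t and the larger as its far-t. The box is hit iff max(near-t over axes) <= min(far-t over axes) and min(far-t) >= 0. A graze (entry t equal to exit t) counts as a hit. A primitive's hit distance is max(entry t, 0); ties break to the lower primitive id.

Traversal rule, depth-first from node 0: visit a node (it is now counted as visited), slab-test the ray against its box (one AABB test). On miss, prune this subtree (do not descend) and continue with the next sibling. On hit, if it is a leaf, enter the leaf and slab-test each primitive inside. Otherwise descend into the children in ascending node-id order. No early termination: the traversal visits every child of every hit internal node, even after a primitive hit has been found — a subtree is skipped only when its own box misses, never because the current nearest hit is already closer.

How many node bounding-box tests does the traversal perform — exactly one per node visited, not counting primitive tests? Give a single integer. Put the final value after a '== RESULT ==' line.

Traverse from the root:
N0 x:[20,64] y:[-4,38] z:[5,39] -> hit [20,38], descend [1, 10]
  N1 x:[20,43] y:[0,37] z:[5,39] -> hit [20,37], descend [3, 8]
    N3 x:[24,33] y:[13,37] z:[13,32] -> hit [24,32], descend [6, 7]
      N6 x:[24,30] y:[13,19] z:[22,32] -> miss, prune
      N7 x:[27,33] y:[30,37] z:[13,32] -> hit [30,32] leaf, test {P8(miss), P13@t=31}
    N8 x:[20,43] y:[0,13] z:[5,39] -> miss, prune
  N10 x:[40,64] y:[-4,38] z:[8,36] -> miss, prune

7 AABB tests over nodes [0, 1, 3, 6, 7, 8, 10]; 1 leaf entered; closest P13.

== RESULT ==
7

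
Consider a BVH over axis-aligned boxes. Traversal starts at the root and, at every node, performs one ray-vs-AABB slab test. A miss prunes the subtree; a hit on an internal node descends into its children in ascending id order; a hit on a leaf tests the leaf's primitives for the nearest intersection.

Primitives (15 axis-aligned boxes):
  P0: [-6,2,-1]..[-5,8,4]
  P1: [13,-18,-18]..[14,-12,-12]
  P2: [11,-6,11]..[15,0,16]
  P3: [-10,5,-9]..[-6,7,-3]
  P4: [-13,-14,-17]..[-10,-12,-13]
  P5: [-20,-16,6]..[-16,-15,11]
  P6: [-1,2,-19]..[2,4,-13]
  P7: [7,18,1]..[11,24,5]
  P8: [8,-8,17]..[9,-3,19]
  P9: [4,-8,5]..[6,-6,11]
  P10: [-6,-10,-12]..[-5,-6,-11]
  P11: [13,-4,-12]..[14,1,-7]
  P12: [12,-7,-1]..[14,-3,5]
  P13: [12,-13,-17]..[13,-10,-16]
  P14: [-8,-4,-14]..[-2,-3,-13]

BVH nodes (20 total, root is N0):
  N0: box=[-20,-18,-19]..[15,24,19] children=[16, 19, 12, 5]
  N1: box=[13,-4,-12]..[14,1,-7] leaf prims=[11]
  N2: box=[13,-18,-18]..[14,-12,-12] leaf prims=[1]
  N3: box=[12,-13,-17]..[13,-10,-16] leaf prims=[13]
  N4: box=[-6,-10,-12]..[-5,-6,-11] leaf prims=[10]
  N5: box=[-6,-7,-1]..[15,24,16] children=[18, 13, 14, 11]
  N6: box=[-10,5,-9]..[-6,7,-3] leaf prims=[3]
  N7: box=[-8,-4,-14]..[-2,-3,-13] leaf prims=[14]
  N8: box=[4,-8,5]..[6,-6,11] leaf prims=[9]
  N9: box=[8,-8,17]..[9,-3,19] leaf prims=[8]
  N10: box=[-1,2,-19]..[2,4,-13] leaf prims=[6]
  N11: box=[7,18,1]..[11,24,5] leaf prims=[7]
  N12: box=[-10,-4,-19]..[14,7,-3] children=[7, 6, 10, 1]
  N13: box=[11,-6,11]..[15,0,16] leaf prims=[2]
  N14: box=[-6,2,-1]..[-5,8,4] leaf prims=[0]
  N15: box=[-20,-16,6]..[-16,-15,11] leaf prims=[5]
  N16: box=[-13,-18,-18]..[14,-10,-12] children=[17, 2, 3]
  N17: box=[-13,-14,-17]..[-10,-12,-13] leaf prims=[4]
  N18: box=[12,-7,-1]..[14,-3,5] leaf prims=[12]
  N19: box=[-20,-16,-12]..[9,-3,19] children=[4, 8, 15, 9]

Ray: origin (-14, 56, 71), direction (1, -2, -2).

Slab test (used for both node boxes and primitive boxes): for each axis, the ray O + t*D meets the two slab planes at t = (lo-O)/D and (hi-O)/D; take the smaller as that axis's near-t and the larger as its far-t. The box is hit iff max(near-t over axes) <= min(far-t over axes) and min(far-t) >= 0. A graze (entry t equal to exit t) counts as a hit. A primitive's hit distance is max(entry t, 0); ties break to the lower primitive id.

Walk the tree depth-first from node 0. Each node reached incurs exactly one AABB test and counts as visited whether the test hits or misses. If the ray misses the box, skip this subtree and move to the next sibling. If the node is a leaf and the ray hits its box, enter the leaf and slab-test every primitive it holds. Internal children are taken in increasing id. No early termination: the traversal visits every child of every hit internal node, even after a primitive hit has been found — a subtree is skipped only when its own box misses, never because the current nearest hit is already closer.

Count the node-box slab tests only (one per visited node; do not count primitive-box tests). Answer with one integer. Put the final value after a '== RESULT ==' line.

Traverse from the root:
N0 x:[-6,29] y:[16,37] z:[26,45] -> hit [26,29], descend [5, 12, 16, 19]
  N5 x:[8,29] y:[16,63/2] z:[55/2,36] -> hit [55/2,29], descend [11, 13, 14, 18]
    N11 x:[21,25] y:[16,19] z:[33,35] -> miss, prune
    N13 x:[25,29] y:[28,31] z:[55/2,30] -> hit [28,29] leaf, test {P2@t=28}
    N14 x:[8,9] y:[24,27] z:[67/2,36] -> miss, prune
    N18 x:[26,28] y:[59/2,63/2] z:[33,36] -> miss, prune
  N12 x:[4,28] y:[49/2,30] z:[37,45] -> miss, prune
  N16 x:[1,28] y:[33,37] z:[83/2,89/2] -> miss, prune
  N19 x:[-6,23] y:[59/2,36] z:[26,83/2] -> miss, prune

Summary -> nodes [0, 5, 11, 13, 14, 18, 12, 16, 19]; box-tests=9; leaf-entries=1; first=P2

== RESULT ==
9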